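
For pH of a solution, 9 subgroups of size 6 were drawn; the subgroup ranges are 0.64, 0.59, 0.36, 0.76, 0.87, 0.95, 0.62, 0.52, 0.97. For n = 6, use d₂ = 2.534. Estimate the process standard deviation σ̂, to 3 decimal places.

0.275

R̄ = (0.64 + 0.59 + 0.36 + 0.76 + 0.87 + 0.95 + 0.62 + 0.52 + 0.97) / 9 = 0.6978
σ̂ = R̄ / d₂ = 0.6978 / 2.534 = 0.2754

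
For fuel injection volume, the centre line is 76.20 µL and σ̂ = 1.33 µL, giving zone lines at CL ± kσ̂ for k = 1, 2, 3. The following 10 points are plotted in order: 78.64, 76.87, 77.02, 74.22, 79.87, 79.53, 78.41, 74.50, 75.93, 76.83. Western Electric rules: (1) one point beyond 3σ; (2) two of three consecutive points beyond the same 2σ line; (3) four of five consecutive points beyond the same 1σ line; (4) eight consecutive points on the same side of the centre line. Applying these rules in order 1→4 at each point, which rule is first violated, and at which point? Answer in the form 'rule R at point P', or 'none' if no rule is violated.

Zone of each point (C = within 1σ̂, B = 1σ̂–2σ̂, A = 2σ̂–3σ̂, * = beyond 3σ̂; sign = side of CL): 1:+B, 2:+C, 3:+C, 4:-B, 5:+A, 6:+A, 7:+B, 8:-B, 9:-C, 10:+C
Rule 2 (two of three consecutive points beyond the same 2σ limit) is satisfied at point 6.

rule 2 at point 6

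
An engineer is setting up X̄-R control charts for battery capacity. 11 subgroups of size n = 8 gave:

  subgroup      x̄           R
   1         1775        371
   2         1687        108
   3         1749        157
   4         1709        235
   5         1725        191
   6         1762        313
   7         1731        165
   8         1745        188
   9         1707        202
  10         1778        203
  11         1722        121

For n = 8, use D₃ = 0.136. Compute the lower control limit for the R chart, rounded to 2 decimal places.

27.87

R̄ = (371 + 108 + 157 + 235 + 191 + 313 + 165 + 188 + 202 + 203 + 121) / 11 = 2254.0000 / 11 = 204.9091
LCL_R = D₃·R̄ = 0.136 × 204.9091 = 27.8676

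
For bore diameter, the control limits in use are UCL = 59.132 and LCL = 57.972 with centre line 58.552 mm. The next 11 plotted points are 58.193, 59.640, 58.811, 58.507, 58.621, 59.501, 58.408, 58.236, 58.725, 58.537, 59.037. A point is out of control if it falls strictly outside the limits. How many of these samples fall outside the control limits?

2

Compare each point to [57.972, 59.132]: sample 2 = 59.640 > UCL; sample 6 = 59.501 > UCL.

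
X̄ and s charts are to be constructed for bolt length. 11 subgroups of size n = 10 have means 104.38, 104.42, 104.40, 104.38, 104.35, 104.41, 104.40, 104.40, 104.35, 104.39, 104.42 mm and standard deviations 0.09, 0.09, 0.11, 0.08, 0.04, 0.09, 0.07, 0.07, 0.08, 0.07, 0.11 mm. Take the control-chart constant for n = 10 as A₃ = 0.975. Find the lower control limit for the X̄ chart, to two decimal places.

104.31

X̄̄ = (104.38 + 104.42 + 104.40 + 104.38 + 104.35 + 104.41 + 104.40 + 104.40 + 104.35 + 104.39 + 104.42) / 11 = 104.3909
s̄ = (0.09 + 0.09 + 0.11 + 0.08 + 0.04 + 0.09 + 0.07 + 0.07 + 0.08 + 0.07 + 0.11) / 11 = 0.0818
LCL = X̄̄ − A₃·s̄ = 104.3909 − 0.975 × 0.0818 = 104.3111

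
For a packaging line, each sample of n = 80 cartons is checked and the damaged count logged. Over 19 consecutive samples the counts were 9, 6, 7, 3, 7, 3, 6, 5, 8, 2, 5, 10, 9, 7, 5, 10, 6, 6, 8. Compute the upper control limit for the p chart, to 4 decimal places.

0.1714

p̄ = Σdᵢ / (k·n) = 122 / (19 × 80) = 0.08026
UCL = p̄ + 3·√(p̄(1−p̄)/n) = 0.08026 + 3 × √(0.08026×0.91974/80) = 0.08026 + 3 × 0.03038 = 0.17139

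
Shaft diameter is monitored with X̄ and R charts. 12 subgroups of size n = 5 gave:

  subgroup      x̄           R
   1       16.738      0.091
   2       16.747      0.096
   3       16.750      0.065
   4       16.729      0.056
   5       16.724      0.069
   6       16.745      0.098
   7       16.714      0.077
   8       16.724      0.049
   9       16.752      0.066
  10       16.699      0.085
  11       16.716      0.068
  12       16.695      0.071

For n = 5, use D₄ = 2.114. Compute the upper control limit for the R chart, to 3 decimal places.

R̄ = (0.091 + 0.096 + 0.065 + 0.056 + 0.069 + 0.098 + 0.077 + 0.049 + 0.066 + 0.085 + 0.068 + 0.071) / 12 = 0.8910 / 12 = 0.0742
UCL_R = D₄·R̄ = 2.114 × 0.0742 = 0.1570

0.157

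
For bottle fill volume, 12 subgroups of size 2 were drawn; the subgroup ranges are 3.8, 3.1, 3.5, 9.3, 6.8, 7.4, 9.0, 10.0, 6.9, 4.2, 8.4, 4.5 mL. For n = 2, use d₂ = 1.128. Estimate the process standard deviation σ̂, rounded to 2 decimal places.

R̄ = (3.8 + 3.1 + 3.5 + 9.3 + 6.8 + 7.4 + 9.0 + 10.0 + 6.9 + 4.2 + 8.4 + 4.5) / 12 = 6.4083
σ̂ = R̄ / d₂ = 6.4083 / 1.128 = 5.6811

5.68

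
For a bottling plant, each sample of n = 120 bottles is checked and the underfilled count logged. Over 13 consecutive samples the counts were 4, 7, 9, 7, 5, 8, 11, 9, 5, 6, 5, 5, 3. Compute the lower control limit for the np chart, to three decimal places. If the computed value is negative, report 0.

p̄ = Σdᵢ / (k·n) = 84 / (13 × 120) = 0.05385
LCL = np̄ − 3·√(np̄(1−p̄)) = 6.4615 − 3 × 2.4726 = -0.9562 → 0 (negative, so LCL = 0)

0.000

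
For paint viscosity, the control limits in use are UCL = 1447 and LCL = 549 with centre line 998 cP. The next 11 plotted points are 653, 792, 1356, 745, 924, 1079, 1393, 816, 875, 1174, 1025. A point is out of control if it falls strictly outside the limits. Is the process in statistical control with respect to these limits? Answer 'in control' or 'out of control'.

in control

All 11 points lie within [549, 1447].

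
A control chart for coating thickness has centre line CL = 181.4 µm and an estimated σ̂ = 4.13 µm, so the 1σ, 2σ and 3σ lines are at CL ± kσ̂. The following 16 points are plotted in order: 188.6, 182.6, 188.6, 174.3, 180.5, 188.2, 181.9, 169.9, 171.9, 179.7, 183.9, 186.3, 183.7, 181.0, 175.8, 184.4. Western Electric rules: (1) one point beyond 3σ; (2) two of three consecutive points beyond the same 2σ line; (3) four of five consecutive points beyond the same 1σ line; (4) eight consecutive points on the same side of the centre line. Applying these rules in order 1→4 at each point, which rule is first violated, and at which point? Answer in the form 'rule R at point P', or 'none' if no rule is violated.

Zone of each point (C = within 1σ̂, B = 1σ̂–2σ̂, A = 2σ̂–3σ̂, * = beyond 3σ̂; sign = side of CL): 1:+B, 2:+C, 3:+B, 4:-B, 5:-C, 6:+B, 7:+C, 8:-A, 9:-A, 10:-C, 11:+C, 12:+B, 13:+C, 14:-C, 15:-B, 16:+C
Rule 2 (two of three consecutive points beyond the same 2σ limit) is satisfied at point 9.

rule 2 at point 9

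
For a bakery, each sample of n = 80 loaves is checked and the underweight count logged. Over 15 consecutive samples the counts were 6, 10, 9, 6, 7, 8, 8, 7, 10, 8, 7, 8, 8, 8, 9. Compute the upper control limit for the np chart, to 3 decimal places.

p̄ = Σdᵢ / (k·n) = 119 / (15 × 80) = 0.09917
UCL = np̄ + 3·√(np̄(1−p̄)) = 7.9333 + 3 × √(7.9333×0.90083) = 7.9333 + 3 × 2.6733 = 15.9533

15.953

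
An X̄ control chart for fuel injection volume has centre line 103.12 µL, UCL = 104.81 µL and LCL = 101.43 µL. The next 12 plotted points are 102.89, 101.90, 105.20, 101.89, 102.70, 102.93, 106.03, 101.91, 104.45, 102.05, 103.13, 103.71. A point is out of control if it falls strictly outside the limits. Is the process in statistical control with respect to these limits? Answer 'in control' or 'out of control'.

out of control

Compare each point to [101.43, 104.81]: sample 3 = 105.20 > UCL; sample 7 = 106.03 > UCL.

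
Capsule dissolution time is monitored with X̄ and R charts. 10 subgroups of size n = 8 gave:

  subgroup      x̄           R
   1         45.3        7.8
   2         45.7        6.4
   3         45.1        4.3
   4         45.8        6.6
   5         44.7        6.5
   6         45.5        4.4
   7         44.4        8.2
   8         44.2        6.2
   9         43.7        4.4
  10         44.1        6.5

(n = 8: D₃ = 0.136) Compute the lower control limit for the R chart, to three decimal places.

0.834

R̄ = (7.8 + 6.4 + 4.3 + 6.6 + 6.5 + 4.4 + 8.2 + 6.2 + 4.4 + 6.5) / 10 = 61.3000 / 10 = 6.1300
LCL_R = D₃·R̄ = 0.136 × 6.1300 = 0.8337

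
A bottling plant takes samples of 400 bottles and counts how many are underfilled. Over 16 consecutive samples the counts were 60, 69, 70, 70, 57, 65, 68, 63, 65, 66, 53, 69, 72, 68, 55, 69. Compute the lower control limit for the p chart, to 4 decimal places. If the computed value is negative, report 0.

0.1070

p̄ = Σdᵢ / (k·n) = 1039 / (16 × 400) = 0.16234
LCL = p̄ − 3·√(p̄(1−p̄)/n) = 0.16234 − 3 × 0.01844 = 0.10703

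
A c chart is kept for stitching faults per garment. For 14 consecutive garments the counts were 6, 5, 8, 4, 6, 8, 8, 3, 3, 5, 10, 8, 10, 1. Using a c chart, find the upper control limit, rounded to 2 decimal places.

c̄ = (6 + 5 + 8 + 4 + 6 + 8 + 8 + 3 + 3 + 5 + 10 + 8 + 10 + 1) / 14 = 85 / 14 = 6.0714
UCL = c̄ + 3√c̄ = 6.0714 + 3 × √6.0714 = 6.0714 + 3 × 2.4640 = 13.4635

13.46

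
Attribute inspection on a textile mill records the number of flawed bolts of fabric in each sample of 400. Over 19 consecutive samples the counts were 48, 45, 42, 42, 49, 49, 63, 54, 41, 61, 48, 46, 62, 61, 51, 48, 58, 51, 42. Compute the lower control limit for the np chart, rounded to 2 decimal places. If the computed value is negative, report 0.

30.64

p̄ = Σdᵢ / (k·n) = 961 / (19 × 400) = 0.12645
LCL = np̄ − 3·√(np̄(1−p̄)) = 50.5789 − 3 × 6.6471 = 30.6378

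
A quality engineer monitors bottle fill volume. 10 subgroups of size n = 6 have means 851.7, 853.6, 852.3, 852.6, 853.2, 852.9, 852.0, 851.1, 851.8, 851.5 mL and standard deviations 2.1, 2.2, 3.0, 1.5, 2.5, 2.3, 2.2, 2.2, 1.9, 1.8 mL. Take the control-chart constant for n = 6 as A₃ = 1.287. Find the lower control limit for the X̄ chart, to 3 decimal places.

849.477

X̄̄ = (851.7 + 853.6 + 852.3 + 852.6 + 853.2 + 852.9 + 852.0 + 851.1 + 851.8 + 851.5) / 10 = 852.2700
s̄ = (2.1 + 2.2 + 3.0 + 1.5 + 2.5 + 2.3 + 2.2 + 2.2 + 1.9 + 1.8) / 10 = 2.1700
LCL = X̄̄ − A₃·s̄ = 852.2700 − 1.287 × 2.1700 = 849.4772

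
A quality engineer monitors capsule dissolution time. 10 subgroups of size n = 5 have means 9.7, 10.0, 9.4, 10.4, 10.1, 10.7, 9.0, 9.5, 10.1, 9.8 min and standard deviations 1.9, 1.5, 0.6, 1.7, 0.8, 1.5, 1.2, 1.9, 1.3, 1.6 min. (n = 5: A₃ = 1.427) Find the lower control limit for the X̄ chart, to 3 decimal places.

X̄̄ = (9.7 + 10.0 + 9.4 + 10.4 + 10.1 + 10.7 + 9.0 + 9.5 + 10.1 + 9.8) / 10 = 9.8700
s̄ = (1.9 + 1.5 + 0.6 + 1.7 + 0.8 + 1.5 + 1.2 + 1.9 + 1.3 + 1.6) / 10 = 1.4000
LCL = X̄̄ − A₃·s̄ = 9.8700 − 1.427 × 1.4000 = 7.8722

7.872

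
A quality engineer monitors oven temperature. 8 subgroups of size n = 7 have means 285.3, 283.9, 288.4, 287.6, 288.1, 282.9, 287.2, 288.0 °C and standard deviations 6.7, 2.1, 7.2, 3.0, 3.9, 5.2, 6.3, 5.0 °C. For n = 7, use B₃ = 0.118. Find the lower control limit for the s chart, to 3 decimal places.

s̄ = (6.7 + 2.1 + 7.2 + 3.0 + 3.9 + 5.2 + 6.3 + 5.0) / 8 = 4.9250
LCL_s = B₃·s̄ = 0.118 × 4.9250 = 0.5811

0.581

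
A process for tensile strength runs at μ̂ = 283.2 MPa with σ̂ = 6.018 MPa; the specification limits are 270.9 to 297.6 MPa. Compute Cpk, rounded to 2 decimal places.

Cpu = (USL − μ̂) / (3σ̂) = (297.6 − 283.2) / (3 × 6.018) = 0.7976; Cpl = (μ̂ − LSL) / (3σ̂) = (283.2 − 270.9) / (3 × 6.018) = 0.6813; Cpk = min(Cpu, Cpl) = 0.6813

0.68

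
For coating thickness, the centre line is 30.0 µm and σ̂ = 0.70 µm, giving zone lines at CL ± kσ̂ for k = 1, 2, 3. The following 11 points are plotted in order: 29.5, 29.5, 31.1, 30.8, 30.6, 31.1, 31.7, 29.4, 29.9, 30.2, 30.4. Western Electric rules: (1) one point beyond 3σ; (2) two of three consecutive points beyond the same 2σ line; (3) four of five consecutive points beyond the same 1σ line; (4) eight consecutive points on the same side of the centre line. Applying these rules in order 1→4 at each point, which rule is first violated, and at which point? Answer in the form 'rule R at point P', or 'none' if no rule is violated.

rule 3 at point 7

Zone of each point (C = within 1σ̂, B = 1σ̂–2σ̂, A = 2σ̂–3σ̂, * = beyond 3σ̂; sign = side of CL): 1:-C, 2:-C, 3:+B, 4:+B, 5:+C, 6:+B, 7:+A, 8:-C, 9:-C, 10:+C, 11:+C
Rule 3 (four of five consecutive points beyond the same 1σ limit) is satisfied at point 7.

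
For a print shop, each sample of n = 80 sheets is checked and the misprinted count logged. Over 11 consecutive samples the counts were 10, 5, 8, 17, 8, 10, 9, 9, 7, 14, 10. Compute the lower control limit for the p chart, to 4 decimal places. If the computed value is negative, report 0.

0.0120

p̄ = Σdᵢ / (k·n) = 107 / (11 × 80) = 0.12159
LCL = p̄ − 3·√(p̄(1−p̄)/n) = 0.12159 − 3 × 0.03654 = 0.01197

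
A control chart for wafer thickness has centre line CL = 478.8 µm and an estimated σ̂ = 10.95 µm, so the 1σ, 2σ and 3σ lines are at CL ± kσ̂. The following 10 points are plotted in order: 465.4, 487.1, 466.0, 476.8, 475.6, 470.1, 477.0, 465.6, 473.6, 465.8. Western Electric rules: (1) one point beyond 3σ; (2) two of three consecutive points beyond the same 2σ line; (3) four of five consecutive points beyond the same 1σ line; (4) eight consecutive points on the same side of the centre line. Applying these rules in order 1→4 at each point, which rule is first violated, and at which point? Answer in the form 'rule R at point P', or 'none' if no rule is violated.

rule 4 at point 10

Zone of each point (C = within 1σ̂, B = 1σ̂–2σ̂, A = 2σ̂–3σ̂, * = beyond 3σ̂; sign = side of CL): 1:-B, 2:+C, 3:-B, 4:-C, 5:-C, 6:-C, 7:-C, 8:-B, 9:-C, 10:-B
Rule 4 (eight consecutive points on the same side of the centre line) is satisfied at point 10.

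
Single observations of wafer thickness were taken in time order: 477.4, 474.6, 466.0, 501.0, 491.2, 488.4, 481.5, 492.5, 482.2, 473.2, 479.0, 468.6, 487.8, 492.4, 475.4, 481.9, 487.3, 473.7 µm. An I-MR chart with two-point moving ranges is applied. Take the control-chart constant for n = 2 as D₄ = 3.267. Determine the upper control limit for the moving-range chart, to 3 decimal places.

Moving ranges: 2.8, 8.6, 35.0, 9.8, 2.8, 6.9, 11.0, 10.3, 9.0, 5.8, 10.4, 19.2, 4.6, 17.0, 6.5, 5.4, 13.6; M̄R̄ = 178.7000 / 17 = 10.5118
UCL_MR = D₄·M̄R̄ = 3.267 × 10.5118 = 34.3419

34.342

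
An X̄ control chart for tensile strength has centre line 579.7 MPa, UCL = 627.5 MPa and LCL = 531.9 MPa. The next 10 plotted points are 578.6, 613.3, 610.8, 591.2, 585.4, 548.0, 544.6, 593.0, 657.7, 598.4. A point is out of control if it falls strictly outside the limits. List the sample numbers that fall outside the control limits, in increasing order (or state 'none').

Compare each point to [531.9, 627.5]: sample 9 = 657.7 > UCL.

9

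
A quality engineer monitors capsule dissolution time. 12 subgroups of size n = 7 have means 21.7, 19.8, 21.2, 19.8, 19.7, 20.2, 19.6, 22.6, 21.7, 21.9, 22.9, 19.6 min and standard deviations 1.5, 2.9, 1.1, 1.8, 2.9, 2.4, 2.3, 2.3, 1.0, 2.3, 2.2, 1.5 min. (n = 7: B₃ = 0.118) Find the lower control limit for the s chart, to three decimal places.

s̄ = (1.5 + 2.9 + 1.1 + 1.8 + 2.9 + 2.4 + 2.3 + 2.3 + 1.0 + 2.3 + 2.2 + 1.5) / 12 = 2.0167
LCL_s = B₃·s̄ = 0.118 × 2.0167 = 0.2380

0.238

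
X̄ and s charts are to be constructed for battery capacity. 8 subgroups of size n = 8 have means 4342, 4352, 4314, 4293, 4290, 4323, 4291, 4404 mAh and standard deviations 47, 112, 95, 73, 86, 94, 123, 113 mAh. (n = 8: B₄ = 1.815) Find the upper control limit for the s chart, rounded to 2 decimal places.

s̄ = (47 + 112 + 95 + 73 + 86 + 94 + 123 + 113) / 8 = 92.8750
UCL_s = B₄·s̄ = 1.815 × 92.8750 = 168.5681

168.57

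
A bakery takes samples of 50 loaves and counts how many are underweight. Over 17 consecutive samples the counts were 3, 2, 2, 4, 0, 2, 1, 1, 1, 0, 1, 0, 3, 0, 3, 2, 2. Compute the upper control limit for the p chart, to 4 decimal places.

p̄ = Σdᵢ / (k·n) = 27 / (17 × 50) = 0.03176
UCL = p̄ + 3·√(p̄(1−p̄)/n) = 0.03176 + 3 × √(0.03176×0.96824/50) = 0.03176 + 3 × 0.02480 = 0.10617

0.1062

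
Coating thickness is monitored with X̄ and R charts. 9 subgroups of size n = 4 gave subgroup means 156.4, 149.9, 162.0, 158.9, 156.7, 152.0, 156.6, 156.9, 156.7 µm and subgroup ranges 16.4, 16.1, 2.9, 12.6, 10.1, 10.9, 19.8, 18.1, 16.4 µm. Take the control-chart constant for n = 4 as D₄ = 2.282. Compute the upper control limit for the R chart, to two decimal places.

R̄ = (16.4 + 16.1 + 2.9 + 12.6 + 10.1 + 10.9 + 19.8 + 18.1 + 16.4) / 9 = 123.3000 / 9 = 13.7000
UCL_R = D₄·R̄ = 2.282 × 13.7000 = 31.2634

31.26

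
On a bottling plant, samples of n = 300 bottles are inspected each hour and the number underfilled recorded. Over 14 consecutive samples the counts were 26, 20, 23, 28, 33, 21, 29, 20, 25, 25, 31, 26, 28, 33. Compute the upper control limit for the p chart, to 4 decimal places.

0.1366

p̄ = Σdᵢ / (k·n) = 368 / (14 × 300) = 0.08762
UCL = p̄ + 3·√(p̄(1−p̄)/n) = 0.08762 + 3 × √(0.08762×0.91238/300) = 0.08762 + 3 × 0.01632 = 0.13659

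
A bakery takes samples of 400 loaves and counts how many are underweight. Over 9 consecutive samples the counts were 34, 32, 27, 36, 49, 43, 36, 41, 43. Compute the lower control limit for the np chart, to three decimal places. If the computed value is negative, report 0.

p̄ = Σdᵢ / (k·n) = 341 / (9 × 400) = 0.09472
LCL = np̄ − 3·√(np̄(1−p̄)) = 37.8889 − 3 × 5.8566 = 20.3190

20.319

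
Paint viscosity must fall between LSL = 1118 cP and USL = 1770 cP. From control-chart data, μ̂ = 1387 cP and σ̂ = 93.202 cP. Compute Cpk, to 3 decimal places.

0.962

Cpu = (USL − μ̂) / (3σ̂) = (1770 − 1387) / (3 × 93.202) = 1.3698; Cpl = (μ̂ − LSL) / (3σ̂) = (1387 − 1118) / (3 × 93.202) = 0.9621; Cpk = min(Cpu, Cpl) = 0.9621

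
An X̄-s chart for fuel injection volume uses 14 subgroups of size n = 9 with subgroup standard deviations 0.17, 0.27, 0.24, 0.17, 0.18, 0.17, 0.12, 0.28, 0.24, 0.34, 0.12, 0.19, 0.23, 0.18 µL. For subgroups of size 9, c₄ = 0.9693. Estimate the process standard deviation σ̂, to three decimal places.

s̄ = (0.17 + 0.27 + 0.24 + 0.17 + 0.18 + 0.17 + 0.12 + 0.28 + 0.24 + 0.34 + 0.12 + 0.19 + 0.23 + 0.18) / 14 = 0.2071
σ̂ = s̄ / c₄ = 0.2071 / 0.9693 = 0.2137

0.214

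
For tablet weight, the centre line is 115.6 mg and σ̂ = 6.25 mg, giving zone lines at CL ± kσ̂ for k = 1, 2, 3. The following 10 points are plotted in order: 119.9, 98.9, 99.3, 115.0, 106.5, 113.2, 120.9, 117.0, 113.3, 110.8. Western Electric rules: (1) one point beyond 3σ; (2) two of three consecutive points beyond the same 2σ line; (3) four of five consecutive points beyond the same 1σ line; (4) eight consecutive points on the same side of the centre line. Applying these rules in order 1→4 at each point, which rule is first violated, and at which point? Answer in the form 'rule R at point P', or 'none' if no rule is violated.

rule 2 at point 3

Zone of each point (C = within 1σ̂, B = 1σ̂–2σ̂, A = 2σ̂–3σ̂, * = beyond 3σ̂; sign = side of CL): 1:+C, 2:-A, 3:-A, 4:-C, 5:-B, 6:-C, 7:+C, 8:+C, 9:-C, 10:-C
Rule 2 (two of three consecutive points beyond the same 2σ limit) is satisfied at point 3.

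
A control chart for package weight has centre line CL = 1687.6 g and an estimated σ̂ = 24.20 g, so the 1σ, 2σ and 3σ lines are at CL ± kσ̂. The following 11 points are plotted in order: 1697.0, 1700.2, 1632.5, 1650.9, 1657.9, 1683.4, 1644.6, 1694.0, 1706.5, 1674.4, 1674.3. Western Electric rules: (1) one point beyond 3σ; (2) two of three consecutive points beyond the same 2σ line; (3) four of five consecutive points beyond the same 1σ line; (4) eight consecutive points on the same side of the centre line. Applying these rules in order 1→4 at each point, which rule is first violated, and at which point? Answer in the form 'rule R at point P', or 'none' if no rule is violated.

Zone of each point (C = within 1σ̂, B = 1σ̂–2σ̂, A = 2σ̂–3σ̂, * = beyond 3σ̂; sign = side of CL): 1:+C, 2:+C, 3:-A, 4:-B, 5:-B, 6:-C, 7:-B, 8:+C, 9:+C, 10:-C, 11:-C
Rule 3 (four of five consecutive points beyond the same 1σ limit) is satisfied at point 7.

rule 3 at point 7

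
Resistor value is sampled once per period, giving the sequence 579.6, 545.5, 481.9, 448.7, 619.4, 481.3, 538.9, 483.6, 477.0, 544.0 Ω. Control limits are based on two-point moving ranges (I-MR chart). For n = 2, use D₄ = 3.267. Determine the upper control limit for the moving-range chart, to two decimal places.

Moving ranges: 34.1, 63.6, 33.2, 170.7, 138.1, 57.6, 55.3, 6.6, 67.0; M̄R̄ = 626.2000 / 9 = 69.5778
UCL_MR = D₄·M̄R̄ = 3.267 × 69.5778 = 227.3106

227.31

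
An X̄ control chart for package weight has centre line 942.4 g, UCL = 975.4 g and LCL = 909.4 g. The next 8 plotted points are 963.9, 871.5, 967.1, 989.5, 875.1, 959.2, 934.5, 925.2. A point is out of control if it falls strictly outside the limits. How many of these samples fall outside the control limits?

Compare each point to [909.4, 975.4]: sample 2 = 871.5 < LCL; sample 4 = 989.5 > UCL; sample 5 = 875.1 < LCL.

3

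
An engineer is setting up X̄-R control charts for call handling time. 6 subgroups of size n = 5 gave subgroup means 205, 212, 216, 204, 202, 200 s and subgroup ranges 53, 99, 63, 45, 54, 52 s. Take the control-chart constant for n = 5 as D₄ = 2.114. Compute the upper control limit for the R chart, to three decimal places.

128.954

R̄ = (53 + 99 + 63 + 45 + 54 + 52) / 6 = 366.0000 / 6 = 61.0000
UCL_R = D₄·R̄ = 2.114 × 61.0000 = 128.9540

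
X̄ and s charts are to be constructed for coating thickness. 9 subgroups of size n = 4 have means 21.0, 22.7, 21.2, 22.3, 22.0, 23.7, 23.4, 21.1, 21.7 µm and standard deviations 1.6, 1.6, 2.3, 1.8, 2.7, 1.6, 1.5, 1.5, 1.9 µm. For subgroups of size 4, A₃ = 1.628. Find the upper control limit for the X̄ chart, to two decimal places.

X̄̄ = (21.0 + 22.7 + 21.2 + 22.3 + 22.0 + 23.7 + 23.4 + 21.1 + 21.7) / 9 = 22.1222
s̄ = (1.6 + 1.6 + 2.3 + 1.8 + 2.7 + 1.6 + 1.5 + 1.5 + 1.9) / 9 = 1.8333
UCL = X̄̄ + A₃·s̄ = 22.1222 + 1.628 × 1.8333 = 25.1069

25.11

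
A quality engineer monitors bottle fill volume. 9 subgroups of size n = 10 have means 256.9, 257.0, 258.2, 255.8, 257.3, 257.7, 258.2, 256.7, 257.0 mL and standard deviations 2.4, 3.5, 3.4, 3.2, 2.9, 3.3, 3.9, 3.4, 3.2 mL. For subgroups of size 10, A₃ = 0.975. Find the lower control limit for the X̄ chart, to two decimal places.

254.04

X̄̄ = (256.9 + 257.0 + 258.2 + 255.8 + 257.3 + 257.7 + 258.2 + 256.7 + 257.0) / 9 = 257.2000
s̄ = (2.4 + 3.5 + 3.4 + 3.2 + 2.9 + 3.3 + 3.9 + 3.4 + 3.2) / 9 = 3.2444
LCL = X̄̄ − A₃·s̄ = 257.2000 − 0.975 × 3.2444 = 254.0367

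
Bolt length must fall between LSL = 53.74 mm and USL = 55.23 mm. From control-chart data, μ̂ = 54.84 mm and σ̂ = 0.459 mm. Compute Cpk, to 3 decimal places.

0.283

Cpu = (USL − μ̂) / (3σ̂) = (55.23 − 54.84) / (3 × 0.459) = 0.2832; Cpl = (μ̂ − LSL) / (3σ̂) = (54.84 − 53.74) / (3 × 0.459) = 0.7988; Cpk = min(Cpu, Cpl) = 0.2832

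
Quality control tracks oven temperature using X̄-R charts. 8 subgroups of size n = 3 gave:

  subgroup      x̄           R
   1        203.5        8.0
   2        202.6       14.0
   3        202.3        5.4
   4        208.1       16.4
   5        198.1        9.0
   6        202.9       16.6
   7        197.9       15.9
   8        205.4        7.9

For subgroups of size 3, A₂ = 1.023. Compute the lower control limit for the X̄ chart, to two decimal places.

190.68

X̄̄ = (203.5 + 202.6 + 202.3 + 208.1 + 198.1 + 202.9 + 197.9 + 205.4) / 8 = 1620.8000 / 8 = 202.6000
R̄ = (8.0 + 14.0 + 5.4 + 16.4 + 9.0 + 16.6 + 15.9 + 7.9) / 8 = 93.2000 / 8 = 11.6500
LCL = X̄̄ − A₂·R̄ = 202.6000 − 1.023 × 11.6500 = 190.6821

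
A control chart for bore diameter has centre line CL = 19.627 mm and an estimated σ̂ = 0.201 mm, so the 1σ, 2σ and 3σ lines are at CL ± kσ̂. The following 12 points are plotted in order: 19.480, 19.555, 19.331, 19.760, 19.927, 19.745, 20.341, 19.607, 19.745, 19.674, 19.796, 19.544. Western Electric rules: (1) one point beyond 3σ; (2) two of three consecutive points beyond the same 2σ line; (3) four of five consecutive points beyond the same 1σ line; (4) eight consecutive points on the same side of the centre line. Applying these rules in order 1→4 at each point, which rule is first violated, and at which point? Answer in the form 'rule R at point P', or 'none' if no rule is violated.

Zone of each point (C = within 1σ̂, B = 1σ̂–2σ̂, A = 2σ̂–3σ̂, * = beyond 3σ̂; sign = side of CL): 1:-C, 2:-C, 3:-B, 4:+C, 5:+B, 6:+C, 7:+*, 8:-C, 9:+C, 10:+C, 11:+C, 12:-C
Rule 1 (one point beyond the 3σ limits) is satisfied at point 7.

rule 1 at point 7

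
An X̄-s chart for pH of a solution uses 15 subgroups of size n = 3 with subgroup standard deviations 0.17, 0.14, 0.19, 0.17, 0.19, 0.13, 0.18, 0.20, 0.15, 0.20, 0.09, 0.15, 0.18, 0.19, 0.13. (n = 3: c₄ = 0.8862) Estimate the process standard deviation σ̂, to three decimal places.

s̄ = (0.17 + 0.14 + 0.19 + 0.17 + 0.19 + 0.13 + 0.18 + 0.20 + 0.15 + 0.20 + 0.09 + 0.15 + 0.18 + 0.19 + 0.13) / 15 = 0.1640
σ̂ = s̄ / c₄ = 0.1640 / 0.8862 = 0.1851

0.185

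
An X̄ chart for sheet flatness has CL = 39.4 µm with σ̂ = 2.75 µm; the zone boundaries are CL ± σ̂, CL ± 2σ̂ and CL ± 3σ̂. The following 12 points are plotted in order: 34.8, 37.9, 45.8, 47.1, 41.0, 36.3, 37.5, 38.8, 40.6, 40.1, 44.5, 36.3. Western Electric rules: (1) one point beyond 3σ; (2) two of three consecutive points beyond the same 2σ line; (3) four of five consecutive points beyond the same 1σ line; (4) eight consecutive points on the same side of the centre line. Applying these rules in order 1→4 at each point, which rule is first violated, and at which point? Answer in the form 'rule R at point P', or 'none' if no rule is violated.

Zone of each point (C = within 1σ̂, B = 1σ̂–2σ̂, A = 2σ̂–3σ̂, * = beyond 3σ̂; sign = side of CL): 1:-B, 2:-C, 3:+A, 4:+A, 5:+C, 6:-B, 7:-C, 8:-C, 9:+C, 10:+C, 11:+B, 12:-B
Rule 2 (two of three consecutive points beyond the same 2σ limit) is satisfied at point 4.

rule 2 at point 4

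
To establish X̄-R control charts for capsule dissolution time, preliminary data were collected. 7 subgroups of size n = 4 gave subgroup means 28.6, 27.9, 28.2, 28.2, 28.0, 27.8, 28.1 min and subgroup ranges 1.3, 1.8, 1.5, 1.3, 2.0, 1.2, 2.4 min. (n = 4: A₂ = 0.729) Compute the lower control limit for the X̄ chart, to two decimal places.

26.92

X̄̄ = (28.6 + 27.9 + 28.2 + 28.2 + 28.0 + 27.8 + 28.1) / 7 = 196.8000 / 7 = 28.1143
R̄ = (1.3 + 1.8 + 1.5 + 1.3 + 2.0 + 1.2 + 2.4) / 7 = 11.5000 / 7 = 1.6429
LCL = X̄̄ − A₂·R̄ = 28.1143 − 0.729 × 1.6429 = 26.9166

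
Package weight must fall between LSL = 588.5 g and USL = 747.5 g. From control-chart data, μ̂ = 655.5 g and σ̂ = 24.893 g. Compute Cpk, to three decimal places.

Cpu = (USL − μ̂) / (3σ̂) = (747.5 − 655.5) / (3 × 24.893) = 1.2319; Cpl = (μ̂ − LSL) / (3σ̂) = (655.5 − 588.5) / (3 × 24.893) = 0.8972; Cpk = min(Cpu, Cpl) = 0.8972

0.897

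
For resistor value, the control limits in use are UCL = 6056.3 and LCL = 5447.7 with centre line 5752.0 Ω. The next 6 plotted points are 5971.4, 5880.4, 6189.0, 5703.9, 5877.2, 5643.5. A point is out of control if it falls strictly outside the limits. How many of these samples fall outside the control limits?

Compare each point to [5447.7, 6056.3]: sample 3 = 6189.0 > UCL.

1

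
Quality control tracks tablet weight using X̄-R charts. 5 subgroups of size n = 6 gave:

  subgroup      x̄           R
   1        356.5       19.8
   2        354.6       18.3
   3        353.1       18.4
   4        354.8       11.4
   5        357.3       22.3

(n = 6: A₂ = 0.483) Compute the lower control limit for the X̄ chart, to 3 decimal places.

X̄̄ = (356.5 + 354.6 + 353.1 + 354.8 + 357.3) / 5 = 1776.3000 / 5 = 355.2600
R̄ = (19.8 + 18.3 + 18.4 + 11.4 + 22.3) / 5 = 90.2000 / 5 = 18.0400
LCL = X̄̄ − A₂·R̄ = 355.2600 − 0.483 × 18.0400 = 346.5467

346.547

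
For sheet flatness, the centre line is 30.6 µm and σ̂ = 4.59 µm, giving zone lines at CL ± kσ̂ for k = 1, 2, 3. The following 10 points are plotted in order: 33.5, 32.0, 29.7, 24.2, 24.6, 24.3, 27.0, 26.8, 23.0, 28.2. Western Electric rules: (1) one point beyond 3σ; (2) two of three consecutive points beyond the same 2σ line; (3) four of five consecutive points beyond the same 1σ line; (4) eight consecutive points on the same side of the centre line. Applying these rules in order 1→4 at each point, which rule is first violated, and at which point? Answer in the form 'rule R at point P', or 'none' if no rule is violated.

rule 4 at point 10

Zone of each point (C = within 1σ̂, B = 1σ̂–2σ̂, A = 2σ̂–3σ̂, * = beyond 3σ̂; sign = side of CL): 1:+C, 2:+C, 3:-C, 4:-B, 5:-B, 6:-B, 7:-C, 8:-C, 9:-B, 10:-C
Rule 4 (eight consecutive points on the same side of the centre line) is satisfied at point 10.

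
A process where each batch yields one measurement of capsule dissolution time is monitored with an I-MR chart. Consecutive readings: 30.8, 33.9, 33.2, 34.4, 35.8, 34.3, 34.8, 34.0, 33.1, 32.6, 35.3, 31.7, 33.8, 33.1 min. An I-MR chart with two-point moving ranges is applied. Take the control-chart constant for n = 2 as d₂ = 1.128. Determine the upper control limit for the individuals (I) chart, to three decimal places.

37.659

X̄ = (30.8 + 33.9 + 33.2 + 34.4 + 35.8 + 34.3 + 34.8 + 34.0 + 33.1 + 32.6 + 35.3 + 31.7 + 33.8 + 33.1) / 14 = 33.6286
Moving ranges: 3.1, 0.7, 1.2, 1.4, 1.5, 0.5, 0.8, 0.9, 0.5, 2.7, 3.6, 2.1, 0.7; M̄R̄ = 19.7000 / 13 = 1.5154
UCL = X̄ + 3·M̄R̄/d₂ = 33.6286 + 3 × 1.5154 / 1.128 = 37.6588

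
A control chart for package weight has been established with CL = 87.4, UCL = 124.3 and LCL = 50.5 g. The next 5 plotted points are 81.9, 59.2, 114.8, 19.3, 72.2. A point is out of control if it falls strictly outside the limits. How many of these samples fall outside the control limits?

1

Compare each point to [50.5, 124.3]: sample 4 = 19.3 < LCL.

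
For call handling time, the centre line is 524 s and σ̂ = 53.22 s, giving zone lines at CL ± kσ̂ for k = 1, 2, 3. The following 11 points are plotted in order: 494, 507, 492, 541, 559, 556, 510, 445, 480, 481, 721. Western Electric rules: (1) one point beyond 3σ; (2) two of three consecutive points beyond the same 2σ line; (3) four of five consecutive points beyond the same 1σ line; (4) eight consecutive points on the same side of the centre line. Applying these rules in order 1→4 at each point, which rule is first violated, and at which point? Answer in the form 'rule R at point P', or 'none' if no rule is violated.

Zone of each point (C = within 1σ̂, B = 1σ̂–2σ̂, A = 2σ̂–3σ̂, * = beyond 3σ̂; sign = side of CL): 1:-C, 2:-C, 3:-C, 4:+C, 5:+C, 6:+C, 7:-C, 8:-B, 9:-C, 10:-C, 11:+*
Rule 1 (one point beyond the 3σ limits) is satisfied at point 11.

rule 1 at point 11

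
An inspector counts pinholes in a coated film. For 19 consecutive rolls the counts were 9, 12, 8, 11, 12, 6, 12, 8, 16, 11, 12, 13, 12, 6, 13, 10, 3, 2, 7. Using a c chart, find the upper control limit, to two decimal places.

18.94

c̄ = (9 + 12 + 8 + 11 + 12 + 6 + 12 + 8 + 16 + 11 + 12 + 13 + 12 + 6 + 13 + 10 + 3 + 2 + 7) / 19 = 183 / 19 = 9.6316
UCL = c̄ + 3√c̄ = 9.6316 + 3 × √9.6316 = 9.6316 + 3 × 3.1035 = 18.9420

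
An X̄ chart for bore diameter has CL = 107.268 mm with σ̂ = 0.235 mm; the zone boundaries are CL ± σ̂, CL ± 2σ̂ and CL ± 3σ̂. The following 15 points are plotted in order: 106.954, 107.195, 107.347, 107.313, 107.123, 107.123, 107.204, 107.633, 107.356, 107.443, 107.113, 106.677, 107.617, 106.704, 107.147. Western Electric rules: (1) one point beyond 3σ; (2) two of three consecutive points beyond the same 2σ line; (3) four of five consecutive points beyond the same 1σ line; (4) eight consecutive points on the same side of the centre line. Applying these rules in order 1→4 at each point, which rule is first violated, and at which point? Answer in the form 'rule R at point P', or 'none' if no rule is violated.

Zone of each point (C = within 1σ̂, B = 1σ̂–2σ̂, A = 2σ̂–3σ̂, * = beyond 3σ̂; sign = side of CL): 1:-B, 2:-C, 3:+C, 4:+C, 5:-C, 6:-C, 7:-C, 8:+B, 9:+C, 10:+C, 11:-C, 12:-A, 13:+B, 14:-A, 15:-C
Rule 2 (two of three consecutive points beyond the same 2σ limit) is satisfied at point 14.

rule 2 at point 14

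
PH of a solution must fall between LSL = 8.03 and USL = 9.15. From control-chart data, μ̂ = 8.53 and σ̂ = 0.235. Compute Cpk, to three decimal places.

0.709

Cpu = (USL − μ̂) / (3σ̂) = (9.15 − 8.53) / (3 × 0.235) = 0.8794; Cpl = (μ̂ − LSL) / (3σ̂) = (8.53 − 8.03) / (3 × 0.235) = 0.7092; Cpk = min(Cpu, Cpl) = 0.7092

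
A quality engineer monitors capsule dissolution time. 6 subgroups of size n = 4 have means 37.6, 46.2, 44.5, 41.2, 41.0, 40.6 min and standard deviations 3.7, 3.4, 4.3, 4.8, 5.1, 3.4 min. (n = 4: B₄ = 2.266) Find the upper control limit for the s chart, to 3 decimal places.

s̄ = (3.7 + 3.4 + 4.3 + 4.8 + 5.1 + 3.4) / 6 = 4.1167
UCL_s = B₄·s̄ = 2.266 × 4.1167 = 9.3284

9.328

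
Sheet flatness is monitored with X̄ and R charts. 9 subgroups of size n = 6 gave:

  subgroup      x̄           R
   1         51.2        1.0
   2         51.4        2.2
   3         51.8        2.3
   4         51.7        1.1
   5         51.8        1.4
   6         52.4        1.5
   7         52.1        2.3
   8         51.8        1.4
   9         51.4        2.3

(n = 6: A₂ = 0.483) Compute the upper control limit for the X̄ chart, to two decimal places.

X̄̄ = (51.2 + 51.4 + 51.8 + 51.7 + 51.8 + 52.4 + 52.1 + 51.8 + 51.4) / 9 = 465.6000 / 9 = 51.7333
R̄ = (1.0 + 2.2 + 2.3 + 1.1 + 1.4 + 1.5 + 2.3 + 1.4 + 2.3) / 9 = 15.5000 / 9 = 1.7222
UCL = X̄̄ + A₂·R̄ = 51.7333 + 0.483 × 1.7222 = 52.5652

52.57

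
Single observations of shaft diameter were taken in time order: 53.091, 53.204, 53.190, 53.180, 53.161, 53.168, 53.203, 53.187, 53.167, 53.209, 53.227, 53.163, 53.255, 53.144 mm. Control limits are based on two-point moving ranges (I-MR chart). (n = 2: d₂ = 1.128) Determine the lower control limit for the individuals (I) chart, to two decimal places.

53.07

X̄ = (53.091 + 53.204 + 53.190 + 53.180 + 53.161 + 53.168 + 53.203 + 53.187 + 53.167 + 53.209 + 53.227 + 53.163 + 53.255 + 53.144) / 14 = 53.1821
Moving ranges: 0.113, 0.014, 0.010, 0.019, 0.007, 0.035, 0.016, 0.020, 0.042, 0.018, 0.064, 0.092, 0.111; M̄R̄ = 0.5610 / 13 = 0.0432
LCL = X̄ − 3·M̄R̄/d₂ = 53.1821 − 3 × 0.0432 / 1.128 = 53.0673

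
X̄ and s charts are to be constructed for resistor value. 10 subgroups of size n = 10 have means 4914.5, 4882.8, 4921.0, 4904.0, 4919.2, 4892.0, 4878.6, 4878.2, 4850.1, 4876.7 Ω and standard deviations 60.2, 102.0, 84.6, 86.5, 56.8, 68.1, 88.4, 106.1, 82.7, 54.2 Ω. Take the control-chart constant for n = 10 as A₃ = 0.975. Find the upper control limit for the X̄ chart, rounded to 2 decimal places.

X̄̄ = (4914.5 + 4882.8 + 4921.0 + 4904.0 + 4919.2 + 4892.0 + 4878.6 + 4878.2 + 4850.1 + 4876.7) / 10 = 4891.7100
s̄ = (60.2 + 102.0 + 84.6 + 86.5 + 56.8 + 68.1 + 88.4 + 106.1 + 82.7 + 54.2) / 10 = 78.9600
UCL = X̄̄ + A₃·s̄ = 4891.7100 + 0.975 × 78.9600 = 4968.6960

4968.70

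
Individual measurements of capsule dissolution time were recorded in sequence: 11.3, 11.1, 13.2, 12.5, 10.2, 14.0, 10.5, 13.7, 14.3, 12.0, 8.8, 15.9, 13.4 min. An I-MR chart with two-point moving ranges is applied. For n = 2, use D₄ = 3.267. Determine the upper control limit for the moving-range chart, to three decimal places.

8.576

Moving ranges: 0.2, 2.1, 0.7, 2.3, 3.8, 3.5, 3.2, 0.6, 2.3, 3.2, 7.1, 2.5; M̄R̄ = 31.5000 / 12 = 2.6250
UCL_MR = D₄·M̄R̄ = 3.267 × 2.6250 = 8.5759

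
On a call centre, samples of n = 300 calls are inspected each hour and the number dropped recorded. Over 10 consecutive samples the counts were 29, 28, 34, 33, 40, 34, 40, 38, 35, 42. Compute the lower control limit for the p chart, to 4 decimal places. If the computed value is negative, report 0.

p̄ = Σdᵢ / (k·n) = 353 / (10 × 300) = 0.11767
LCL = p̄ − 3·√(p̄(1−p̄)/n) = 0.11767 − 3 × 0.01860 = 0.06186

0.0619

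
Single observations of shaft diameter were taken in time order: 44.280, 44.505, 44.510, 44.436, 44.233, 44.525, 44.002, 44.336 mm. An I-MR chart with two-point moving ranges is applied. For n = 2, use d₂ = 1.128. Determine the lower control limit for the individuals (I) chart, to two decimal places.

43.72

X̄ = (44.280 + 44.505 + 44.510 + 44.436 + 44.233 + 44.525 + 44.002 + 44.336) / 8 = 44.3534
Moving ranges: 0.225, 0.005, 0.074, 0.203, 0.292, 0.523, 0.334; M̄R̄ = 1.6560 / 7 = 0.2366
LCL = X̄ − 3·M̄R̄/d₂ = 44.3534 − 3 × 0.2366 / 1.128 = 43.7242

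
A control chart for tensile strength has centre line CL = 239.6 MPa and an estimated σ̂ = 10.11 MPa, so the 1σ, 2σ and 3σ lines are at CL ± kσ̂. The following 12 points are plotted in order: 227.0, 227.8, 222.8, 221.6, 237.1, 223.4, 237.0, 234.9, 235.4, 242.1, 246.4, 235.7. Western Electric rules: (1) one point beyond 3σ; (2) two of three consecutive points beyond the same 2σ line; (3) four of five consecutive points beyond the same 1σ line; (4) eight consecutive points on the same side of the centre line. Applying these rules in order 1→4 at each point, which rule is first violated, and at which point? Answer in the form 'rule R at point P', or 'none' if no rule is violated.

Zone of each point (C = within 1σ̂, B = 1σ̂–2σ̂, A = 2σ̂–3σ̂, * = beyond 3σ̂; sign = side of CL): 1:-B, 2:-B, 3:-B, 4:-B, 5:-C, 6:-B, 7:-C, 8:-C, 9:-C, 10:+C, 11:+C, 12:-C
Rule 3 (four of five consecutive points beyond the same 1σ limit) is satisfied at point 4.

rule 3 at point 4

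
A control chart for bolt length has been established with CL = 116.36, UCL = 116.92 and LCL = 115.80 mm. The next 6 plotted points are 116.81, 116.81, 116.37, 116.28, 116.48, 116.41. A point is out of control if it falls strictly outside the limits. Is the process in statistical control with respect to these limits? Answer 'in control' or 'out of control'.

in control

All 6 points lie within [115.80, 116.92].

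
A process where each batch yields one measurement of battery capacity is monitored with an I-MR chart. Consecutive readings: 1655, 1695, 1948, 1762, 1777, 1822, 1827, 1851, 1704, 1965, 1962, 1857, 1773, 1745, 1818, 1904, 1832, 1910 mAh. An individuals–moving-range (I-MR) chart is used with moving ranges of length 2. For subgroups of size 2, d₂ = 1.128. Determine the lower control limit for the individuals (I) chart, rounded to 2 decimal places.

1587.16

X̄ = (1655 + 1695 + 1948 + 1762 + 1777 + 1822 + 1827 + 1851 + 1704 + 1965 + 1962 + 1857 + 1773 + 1745 + 1818 + 1904 + 1832 + 1910) / 18 = 1822.6111
Moving ranges: 40, 253, 186, 15, 45, 5, 24, 147, 261, 3, 105, 84, 28, 73, 86, 72, 78; M̄R̄ = 1505.0000 / 17 = 88.5294
LCL = X̄ − 3·M̄R̄/d₂ = 1822.6111 − 3 × 88.5294 / 1.128 = 1587.1605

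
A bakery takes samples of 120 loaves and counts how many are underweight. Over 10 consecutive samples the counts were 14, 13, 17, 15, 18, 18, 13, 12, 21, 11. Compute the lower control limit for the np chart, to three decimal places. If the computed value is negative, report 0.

4.270

p̄ = Σdᵢ / (k·n) = 152 / (10 × 120) = 0.12667
LCL = np̄ − 3·√(np̄(1−p̄)) = 15.2000 − 3 × 3.6434 = 4.2697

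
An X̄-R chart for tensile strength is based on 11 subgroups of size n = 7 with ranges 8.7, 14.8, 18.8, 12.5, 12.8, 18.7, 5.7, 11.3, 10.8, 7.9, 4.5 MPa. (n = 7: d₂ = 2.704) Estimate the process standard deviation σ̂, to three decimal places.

R̄ = (8.7 + 14.8 + 18.8 + 12.5 + 12.8 + 18.7 + 5.7 + 11.3 + 10.8 + 7.9 + 4.5) / 11 = 11.5000
σ̂ = R̄ / d₂ = 11.5000 / 2.704 = 4.2530

4.253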